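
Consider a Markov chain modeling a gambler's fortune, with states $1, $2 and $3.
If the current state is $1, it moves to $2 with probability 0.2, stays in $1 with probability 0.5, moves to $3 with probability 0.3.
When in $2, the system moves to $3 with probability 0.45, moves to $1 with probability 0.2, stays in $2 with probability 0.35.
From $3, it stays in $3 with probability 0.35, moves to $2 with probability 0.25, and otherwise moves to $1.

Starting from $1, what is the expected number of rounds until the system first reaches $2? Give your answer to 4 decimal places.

4.6341

Let t(s) be the expected number of rounds to first reach $2 from state s, with t($2) = 0. Conditioning on the first round:
t($1) = 1 + 0.5·t($1) + 0.3·t($3)
t($3) = 1 + 0.4·t($1) + 0.35·t($3)
Solving: t($1) = 4.6341, t($3) = 4.3902.
Expected rounds from $1 to $2: 4.6341.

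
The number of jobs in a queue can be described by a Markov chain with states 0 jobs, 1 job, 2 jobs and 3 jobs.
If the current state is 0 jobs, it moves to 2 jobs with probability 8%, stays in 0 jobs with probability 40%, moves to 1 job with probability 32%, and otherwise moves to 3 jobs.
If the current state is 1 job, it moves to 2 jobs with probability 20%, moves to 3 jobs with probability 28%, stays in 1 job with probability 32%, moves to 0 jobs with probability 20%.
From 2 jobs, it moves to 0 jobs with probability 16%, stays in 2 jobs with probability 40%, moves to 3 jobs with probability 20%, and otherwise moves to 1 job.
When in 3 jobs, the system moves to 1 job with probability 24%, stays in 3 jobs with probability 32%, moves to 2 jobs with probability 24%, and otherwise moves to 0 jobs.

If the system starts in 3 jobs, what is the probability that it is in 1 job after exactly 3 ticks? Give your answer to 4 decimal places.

Propagate the distribution vector 3 ticks from 3 jobs.
After 0 ticks: (0.0000, 0.0000, 0.0000, 1.0000)
After 1 tick: (0.2000, 0.2400, 0.2400, 0.3200)
After 2 ticks: (0.2304, 0.2752, 0.2368, 0.2576)
After 3 ticks: (0.2366, 0.2804, 0.2300, 0.2529)
P(in 1 job after 3 ticks) = 0.2804

0.2804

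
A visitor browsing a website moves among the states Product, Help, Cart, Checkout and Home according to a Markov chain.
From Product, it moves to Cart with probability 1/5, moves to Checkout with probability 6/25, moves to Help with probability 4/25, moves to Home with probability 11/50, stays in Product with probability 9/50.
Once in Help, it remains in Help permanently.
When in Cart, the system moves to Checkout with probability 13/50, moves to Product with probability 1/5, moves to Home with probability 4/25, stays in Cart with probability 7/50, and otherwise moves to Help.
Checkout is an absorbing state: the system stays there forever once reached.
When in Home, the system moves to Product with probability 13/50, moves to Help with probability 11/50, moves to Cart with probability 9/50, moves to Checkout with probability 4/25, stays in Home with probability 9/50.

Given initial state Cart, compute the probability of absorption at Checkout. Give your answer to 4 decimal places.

0.5200

Let h(s) be the probability of absorption at Checkout starting from transient state s. Then h(Checkout) = 1 and h(Help) = 0. By first-step analysis:
h(Product) = 0.18·h(Product) + 0.16·0 + 0.2·h(Cart) + 0.24·1 + 0.22·h(Home)
h(Cart) = 0.2·h(Product) + 0.24·0 + 0.14·h(Cart) + 0.26·1 + 0.16·h(Home)
h(Home) = 0.26·h(Product) + 0.22·0 + 0.18·h(Cart) + 0.16·1 + 0.18·h(Home)
Solving: h(Product) = 0.5492, h(Cart) = 0.5200, h(Home) = 0.4834.
Starting from Cart, the probability is 0.5200.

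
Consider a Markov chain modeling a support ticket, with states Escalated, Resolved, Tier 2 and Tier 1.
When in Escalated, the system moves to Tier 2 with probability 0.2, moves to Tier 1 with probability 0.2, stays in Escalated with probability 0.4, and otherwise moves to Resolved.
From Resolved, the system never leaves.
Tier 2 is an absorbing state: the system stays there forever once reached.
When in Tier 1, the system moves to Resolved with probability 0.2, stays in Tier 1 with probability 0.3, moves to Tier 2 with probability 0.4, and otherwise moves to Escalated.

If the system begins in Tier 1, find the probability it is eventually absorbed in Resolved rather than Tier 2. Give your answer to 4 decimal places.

Let h(s) be the probability of absorption at Resolved starting from transient state s. Then h(Resolved) = 1 and h(Tier 2) = 0. By first-step analysis:
h(Escalated) = 0.4·h(Escalated) + 0.2·1 + 0.2·0 + 0.2·h(Tier 1)
h(Tier 1) = 0.1·h(Escalated) + 0.2·1 + 0.4·0 + 0.3·h(Tier 1)
Solving: h(Escalated) = 0.4500, h(Tier 1) = 0.3500.
Starting from Tier 1, the probability is 0.3500.

0.3500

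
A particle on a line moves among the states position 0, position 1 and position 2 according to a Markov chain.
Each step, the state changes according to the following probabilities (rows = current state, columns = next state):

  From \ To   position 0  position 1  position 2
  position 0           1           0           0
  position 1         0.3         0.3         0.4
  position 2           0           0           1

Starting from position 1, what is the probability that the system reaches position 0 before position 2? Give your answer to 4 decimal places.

0.4286

Let h(s) be the probability of absorption at position 0 starting from transient state s. Then h(position 0) = 1 and h(position 2) = 0. By first-step analysis:
h(position 1) = 0.3·1 + 0.3·h(position 1) + 0.4·0
Solving: h(position 1) = 0.4286.
Starting from position 1, the probability is 0.4286.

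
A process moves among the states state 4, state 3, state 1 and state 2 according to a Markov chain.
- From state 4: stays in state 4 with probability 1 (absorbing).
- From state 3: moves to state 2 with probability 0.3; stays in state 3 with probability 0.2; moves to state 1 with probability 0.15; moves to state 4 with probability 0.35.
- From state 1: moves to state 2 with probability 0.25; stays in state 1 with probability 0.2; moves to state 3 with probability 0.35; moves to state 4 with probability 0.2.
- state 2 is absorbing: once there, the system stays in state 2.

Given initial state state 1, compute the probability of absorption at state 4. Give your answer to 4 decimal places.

Let h(s) be the probability of absorption at state 4 starting from transient state s. Then h(state 4) = 1 and h(state 2) = 0. By first-step analysis:
h(state 3) = 0.35·1 + 0.2·h(state 3) + 0.15·h(state 1) + 0.3·0
h(state 1) = 0.2·1 + 0.35·h(state 3) + 0.2·h(state 1) + 0.25·0
Solving: h(state 3) = 0.5277, h(state 1) = 0.4809.
Starting from state 1, the probability is 0.4809.

0.4809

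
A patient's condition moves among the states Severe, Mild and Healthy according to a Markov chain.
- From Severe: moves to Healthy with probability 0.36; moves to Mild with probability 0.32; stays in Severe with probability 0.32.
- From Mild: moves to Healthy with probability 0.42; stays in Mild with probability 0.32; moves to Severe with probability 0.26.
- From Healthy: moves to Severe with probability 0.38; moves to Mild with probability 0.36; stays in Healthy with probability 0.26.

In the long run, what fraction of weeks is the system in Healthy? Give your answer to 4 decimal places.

Let the stationary distribution be π with π = πP and π_1 + π_2 + π_3 = 1.
π_1 = 0.32·π_1 + 0.26·π_2 + 0.38·π_3
π_2 = 0.32·π_1 + 0.32·π_2 + 0.36·π_3
Solving with the normalization constraint gives π = (0.3207, 0.3338, 0.3455).
So the stationary probability of Healthy is 0.3455.

0.3455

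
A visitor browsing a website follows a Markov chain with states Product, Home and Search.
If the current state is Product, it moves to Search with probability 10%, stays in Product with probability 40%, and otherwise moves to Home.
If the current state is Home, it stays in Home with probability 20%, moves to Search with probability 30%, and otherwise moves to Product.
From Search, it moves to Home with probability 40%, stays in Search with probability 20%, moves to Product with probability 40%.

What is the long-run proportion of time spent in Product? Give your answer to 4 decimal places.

Let the stationary distribution be π with π = πP and π_1 + π_2 + π_3 = 1.
π_1 = 0.4·π_1 + 0.5·π_2 + 0.4·π_3
π_2 = 0.5·π_1 + 0.2·π_2 + 0.4·π_3
Solving with the normalization constraint gives π = (0.4370, 0.3697, 0.1933).
So the stationary probability of Product is 0.4370.

0.4370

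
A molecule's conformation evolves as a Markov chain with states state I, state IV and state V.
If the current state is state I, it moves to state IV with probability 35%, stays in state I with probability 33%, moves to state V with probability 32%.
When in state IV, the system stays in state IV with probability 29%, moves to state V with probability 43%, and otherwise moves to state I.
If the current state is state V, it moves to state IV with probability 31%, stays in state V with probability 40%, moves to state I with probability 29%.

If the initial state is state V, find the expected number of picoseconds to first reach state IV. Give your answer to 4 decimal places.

Let t(s) be the expected number of picoseconds to first reach state IV from state s, with t(state IV) = 0. Conditioning on the first picosecond:
t(state I) = 1 + 0.33·t(state I) + 0.32·t(state V)
t(state V) = 1 + 0.29·t(state I) + 0.4·t(state V)
Solving: t(state I) = 2.9754, t(state V) = 3.1048.
Expected picoseconds from state V to state IV: 3.1048.

3.1048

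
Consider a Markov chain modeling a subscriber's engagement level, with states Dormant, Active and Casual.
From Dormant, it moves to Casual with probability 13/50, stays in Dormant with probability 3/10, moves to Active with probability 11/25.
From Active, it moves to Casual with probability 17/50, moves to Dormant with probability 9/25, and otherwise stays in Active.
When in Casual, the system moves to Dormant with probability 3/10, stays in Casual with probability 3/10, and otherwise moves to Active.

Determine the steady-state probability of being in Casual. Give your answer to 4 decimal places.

Let the stationary distribution be π with π = πP and π_1 + π_2 + π_3 = 1.
π_1 = 0.3·π_1 + 0.36·π_2 + 0.3·π_3
π_2 = 0.44·π_1 + 0.3·π_2 + 0.4·π_3
Solving with the normalization constraint gives π = (0.3225, 0.3754, 0.3021).
So the stationary probability of Casual is 0.3021.

0.3021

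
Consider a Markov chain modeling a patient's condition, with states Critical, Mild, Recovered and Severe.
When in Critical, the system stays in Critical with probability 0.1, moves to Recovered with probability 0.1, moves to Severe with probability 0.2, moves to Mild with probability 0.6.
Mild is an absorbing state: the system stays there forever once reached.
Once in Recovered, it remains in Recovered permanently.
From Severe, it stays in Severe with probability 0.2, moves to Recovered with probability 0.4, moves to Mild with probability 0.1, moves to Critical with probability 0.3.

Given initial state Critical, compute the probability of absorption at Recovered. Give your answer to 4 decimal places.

0.2424

Let h(s) be the probability of absorption at Recovered starting from transient state s. Then h(Recovered) = 1 and h(Mild) = 0. By first-step analysis:
h(Critical) = 0.1·h(Critical) + 0.6·0 + 0.1·1 + 0.2·h(Severe)
h(Severe) = 0.3·h(Critical) + 0.1·0 + 0.4·1 + 0.2·h(Severe)
Solving: h(Critical) = 0.2424, h(Severe) = 0.5909.
Starting from Critical, the probability is 0.2424.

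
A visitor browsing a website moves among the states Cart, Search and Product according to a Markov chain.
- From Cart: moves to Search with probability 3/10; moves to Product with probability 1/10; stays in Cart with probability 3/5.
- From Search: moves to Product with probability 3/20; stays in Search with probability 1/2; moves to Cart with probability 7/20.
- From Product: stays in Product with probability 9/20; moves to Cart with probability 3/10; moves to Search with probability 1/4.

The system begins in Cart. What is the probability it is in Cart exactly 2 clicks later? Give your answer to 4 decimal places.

0.4950

Sum over the intermediate state after 1 click:
P = P(Cart→Cart)·P(Cart→Cart) + P(Cart→Search)·P(Search→Cart) + P(Cart→Product)·P(Product→Cart)
  = 0.6×0.6 + 0.3×0.35 + 0.1×0.3
  = 0.3600 + 0.1050 + 0.0300 = 0.4950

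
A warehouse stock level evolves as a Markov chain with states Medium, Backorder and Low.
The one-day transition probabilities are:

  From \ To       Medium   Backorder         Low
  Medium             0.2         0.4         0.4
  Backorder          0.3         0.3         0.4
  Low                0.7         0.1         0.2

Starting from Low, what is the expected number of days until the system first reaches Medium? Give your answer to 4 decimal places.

1.5385

Let t(s) be the expected number of days to first reach Medium from state s, with t(Medium) = 0. Conditioning on the first day:
t(Backorder) = 1 + 0.3·t(Backorder) + 0.4·t(Low)
t(Low) = 1 + 0.1·t(Backorder) + 0.2·t(Low)
Solving: t(Backorder) = 2.3077, t(Low) = 1.5385.
Expected days from Low to Medium: 1.5385.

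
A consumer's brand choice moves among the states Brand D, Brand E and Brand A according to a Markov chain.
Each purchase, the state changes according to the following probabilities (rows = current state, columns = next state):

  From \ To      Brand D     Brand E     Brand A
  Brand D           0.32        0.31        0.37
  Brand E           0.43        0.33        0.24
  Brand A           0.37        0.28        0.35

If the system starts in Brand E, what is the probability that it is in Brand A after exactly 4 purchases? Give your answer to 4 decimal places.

Propagate the distribution vector 4 purchases from Brand E.
After 0 purchases: (0.0000, 1.0000, 0.0000)
After 1 purchase: (0.4300, 0.3300, 0.2400)
After 2 purchases: (0.3683, 0.3094, 0.3223)
After 3 purchases: (0.3701, 0.3065, 0.3233)
After 4 purchases: (0.3699, 0.3064, 0.3237)
P(in Brand A after 4 purchases) = 0.3237

0.3237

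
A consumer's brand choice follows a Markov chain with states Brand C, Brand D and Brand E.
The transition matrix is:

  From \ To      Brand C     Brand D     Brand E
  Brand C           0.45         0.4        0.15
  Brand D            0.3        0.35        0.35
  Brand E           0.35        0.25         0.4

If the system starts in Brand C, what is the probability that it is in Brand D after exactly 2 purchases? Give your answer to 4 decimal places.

Sum over the intermediate state after 1 purchase:
P = P(Brand C→Brand C)·P(Brand C→Brand D) + P(Brand C→Brand D)·P(Brand D→Brand D) + P(Brand C→Brand E)·P(Brand E→Brand D)
  = 0.45×0.4 + 0.4×0.35 + 0.15×0.25
  = 0.1800 + 0.1400 + 0.0375 = 0.3575

0.3575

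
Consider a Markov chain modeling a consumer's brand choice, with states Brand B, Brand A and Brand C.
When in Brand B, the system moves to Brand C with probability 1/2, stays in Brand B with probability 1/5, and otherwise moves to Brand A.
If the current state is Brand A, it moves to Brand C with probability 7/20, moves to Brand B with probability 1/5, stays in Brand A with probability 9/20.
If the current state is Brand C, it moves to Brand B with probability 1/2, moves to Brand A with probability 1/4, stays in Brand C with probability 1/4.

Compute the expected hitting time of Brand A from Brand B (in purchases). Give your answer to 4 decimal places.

3.5714

Let t(s) be the expected number of purchases to first reach Brand A from state s, with t(Brand A) = 0. Conditioning on the first purchase:
t(Brand B) = 1 + 0.2·t(Brand B) + 0.5·t(Brand C)
t(Brand C) = 1 + 0.5·t(Brand B) + 0.25·t(Brand C)
Solving: t(Brand B) = 3.5714, t(Brand C) = 3.7143.
Expected purchases from Brand B to Brand A: 3.5714.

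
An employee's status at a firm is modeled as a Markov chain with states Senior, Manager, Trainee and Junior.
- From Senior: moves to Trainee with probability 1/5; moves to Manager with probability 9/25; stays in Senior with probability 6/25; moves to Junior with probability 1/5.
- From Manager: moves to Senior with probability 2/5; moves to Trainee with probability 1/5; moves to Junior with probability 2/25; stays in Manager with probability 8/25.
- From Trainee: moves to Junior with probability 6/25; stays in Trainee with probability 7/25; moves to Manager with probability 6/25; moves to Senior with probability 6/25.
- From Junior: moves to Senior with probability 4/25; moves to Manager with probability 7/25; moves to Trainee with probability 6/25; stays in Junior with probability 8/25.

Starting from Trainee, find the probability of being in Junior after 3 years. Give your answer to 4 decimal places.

0.1989

Propagate the distribution vector 3 years from Trainee.
After 0 years: (0.0000, 0.0000, 1.0000, 0.0000)
After 1 year: (0.2400, 0.2400, 0.2800, 0.2400)
After 2 years: (0.2592, 0.2976, 0.2320, 0.2112)
After 3 years: (0.2707, 0.3034, 0.2270, 0.1989)
P(in Junior after 3 years) = 0.1989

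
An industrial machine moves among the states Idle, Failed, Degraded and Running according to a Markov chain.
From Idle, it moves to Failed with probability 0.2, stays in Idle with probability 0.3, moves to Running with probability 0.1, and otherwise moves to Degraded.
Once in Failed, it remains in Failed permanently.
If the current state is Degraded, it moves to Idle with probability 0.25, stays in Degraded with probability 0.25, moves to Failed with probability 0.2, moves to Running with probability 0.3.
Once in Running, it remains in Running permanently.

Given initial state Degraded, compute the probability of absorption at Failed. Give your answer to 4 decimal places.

Let h(s) be the probability of absorption at Failed starting from transient state s. Then h(Failed) = 1 and h(Running) = 0. By first-step analysis:
h(Idle) = 0.3·h(Idle) + 0.2·1 + 0.4·h(Degraded) + 0.1·0
h(Degraded) = 0.25·h(Idle) + 0.2·1 + 0.25·h(Degraded) + 0.3·0
Solving: h(Idle) = 0.5412, h(Degraded) = 0.4471.
Starting from Degraded, the probability is 0.4471.

0.4471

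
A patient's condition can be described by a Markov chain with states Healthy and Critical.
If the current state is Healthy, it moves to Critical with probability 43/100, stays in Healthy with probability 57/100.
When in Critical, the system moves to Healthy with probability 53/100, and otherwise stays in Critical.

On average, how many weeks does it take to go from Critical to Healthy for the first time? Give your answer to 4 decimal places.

1.8868

Let t(s) be the expected number of weeks to first reach Healthy from state s, with t(Healthy) = 0. Conditioning on the first week:
t(Critical) = 1 + 0.47·t(Critical)
Solving: t(Critical) = 1.8868.
Expected weeks from Critical to Healthy: 1.8868.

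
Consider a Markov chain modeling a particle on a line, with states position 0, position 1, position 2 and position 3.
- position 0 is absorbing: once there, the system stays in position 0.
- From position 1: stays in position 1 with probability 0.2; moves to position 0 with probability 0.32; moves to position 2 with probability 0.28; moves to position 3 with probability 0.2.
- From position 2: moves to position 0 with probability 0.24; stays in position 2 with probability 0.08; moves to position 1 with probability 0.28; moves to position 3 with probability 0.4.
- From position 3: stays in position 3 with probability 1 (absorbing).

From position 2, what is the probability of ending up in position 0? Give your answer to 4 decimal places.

Let h(s) be the probability of absorption at position 0 starting from transient state s. Then h(position 0) = 1 and h(position 3) = 0. By first-step analysis:
h(position 1) = 0.32·1 + 0.2·h(position 1) + 0.28·h(position 2) + 0.2·0
h(position 2) = 0.24·1 + 0.28·h(position 1) + 0.08·h(position 2) + 0.4·0
Solving: h(position 1) = 0.5499, h(position 2) = 0.4282.
Starting from position 2, the probability is 0.4282.

0.4282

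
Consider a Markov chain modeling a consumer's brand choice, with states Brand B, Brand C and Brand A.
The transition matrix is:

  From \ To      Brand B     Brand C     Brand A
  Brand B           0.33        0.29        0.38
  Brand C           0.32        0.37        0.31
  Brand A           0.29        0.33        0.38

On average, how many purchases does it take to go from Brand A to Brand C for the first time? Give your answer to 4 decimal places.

3.1455

Let t(s) be the expected number of purchases to first reach Brand C from state s, with t(Brand C) = 0. Conditioning on the first purchase:
t(Brand B) = 1 + 0.33·t(Brand B) + 0.38·t(Brand A)
t(Brand A) = 1 + 0.29·t(Brand B) + 0.38·t(Brand A)
Solving: t(Brand B) = 3.2765, t(Brand A) = 3.1455.
Expected purchases from Brand A to Brand C: 3.1455.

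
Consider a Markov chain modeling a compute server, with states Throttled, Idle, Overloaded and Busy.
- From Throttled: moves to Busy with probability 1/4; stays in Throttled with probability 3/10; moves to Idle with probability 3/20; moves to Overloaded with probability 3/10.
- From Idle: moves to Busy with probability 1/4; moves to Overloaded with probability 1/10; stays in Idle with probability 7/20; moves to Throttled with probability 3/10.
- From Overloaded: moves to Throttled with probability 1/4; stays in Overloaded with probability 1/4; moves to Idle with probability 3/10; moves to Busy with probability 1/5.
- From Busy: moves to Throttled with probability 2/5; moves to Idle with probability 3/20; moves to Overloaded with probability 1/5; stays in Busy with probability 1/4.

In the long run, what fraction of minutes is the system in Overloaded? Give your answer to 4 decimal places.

Let the stationary distribution be π with π = πP and π_1 + π_2 + π_3 + π_4 = 1.
π_1 = 0.3·π_1 + 0.3·π_2 + 0.25·π_3 + 0.4·π_4
π_2 = 0.15·π_1 + 0.35·π_2 + 0.3·π_3 + 0.15·π_4
π_3 = 0.3·π_1 + 0.1·π_2 + 0.25·π_3 + 0.2·π_4
Solving with the normalization constraint gives π = (0.3129, 0.2286, 0.2194, 0.2390).
So the stationary probability of Overloaded is 0.2194.

0.2194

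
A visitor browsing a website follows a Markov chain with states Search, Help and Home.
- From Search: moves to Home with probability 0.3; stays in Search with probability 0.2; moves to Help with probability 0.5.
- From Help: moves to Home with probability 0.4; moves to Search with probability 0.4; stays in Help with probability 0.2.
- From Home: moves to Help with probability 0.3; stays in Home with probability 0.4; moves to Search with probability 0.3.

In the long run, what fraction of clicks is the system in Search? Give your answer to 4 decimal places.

Let the stationary distribution be π with π = πP and π_1 + π_2 + π_3 = 1.
π_1 = 0.2·π_1 + 0.4·π_2 + 0.3·π_3
π_2 = 0.5·π_1 + 0.2·π_2 + 0.3·π_3
Solving with the normalization constraint gives π = (0.3025, 0.3277, 0.3697).
So the stationary probability of Search is 0.3025.

0.3025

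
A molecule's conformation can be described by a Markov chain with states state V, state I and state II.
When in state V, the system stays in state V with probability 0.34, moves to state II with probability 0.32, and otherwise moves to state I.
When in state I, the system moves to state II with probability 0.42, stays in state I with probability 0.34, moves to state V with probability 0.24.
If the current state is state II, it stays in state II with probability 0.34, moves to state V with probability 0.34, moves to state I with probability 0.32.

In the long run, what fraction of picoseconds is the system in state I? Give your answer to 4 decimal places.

Let the stationary distribution be π with π = πP and π_1 + π_2 + π_3 = 1.
π_1 = 0.34·π_1 + 0.24·π_2 + 0.34·π_3
π_2 = 0.34·π_1 + 0.34·π_2 + 0.32·π_3
Solving with the normalization constraint gives π = (0.3067, 0.3328, 0.3605).
So the stationary probability of state I is 0.3328.

0.3328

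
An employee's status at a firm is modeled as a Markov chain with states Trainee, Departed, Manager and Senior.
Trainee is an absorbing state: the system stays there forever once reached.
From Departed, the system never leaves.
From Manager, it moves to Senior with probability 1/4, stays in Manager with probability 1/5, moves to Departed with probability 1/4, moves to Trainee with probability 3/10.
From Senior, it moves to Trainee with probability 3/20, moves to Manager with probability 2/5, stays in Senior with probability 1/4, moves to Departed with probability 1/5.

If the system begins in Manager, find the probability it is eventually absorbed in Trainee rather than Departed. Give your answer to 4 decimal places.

Let h(s) be the probability of absorption at Trainee starting from transient state s. Then h(Trainee) = 1 and h(Departed) = 0. By first-step analysis:
h(Manager) = 0.3·1 + 0.25·0 + 0.2·h(Manager) + 0.25·h(Senior)
h(Senior) = 0.15·1 + 0.2·0 + 0.4·h(Manager) + 0.25·h(Senior)
Solving: h(Manager) = 0.5250, h(Senior) = 0.4800.
Starting from Manager, the probability is 0.5250.

0.5250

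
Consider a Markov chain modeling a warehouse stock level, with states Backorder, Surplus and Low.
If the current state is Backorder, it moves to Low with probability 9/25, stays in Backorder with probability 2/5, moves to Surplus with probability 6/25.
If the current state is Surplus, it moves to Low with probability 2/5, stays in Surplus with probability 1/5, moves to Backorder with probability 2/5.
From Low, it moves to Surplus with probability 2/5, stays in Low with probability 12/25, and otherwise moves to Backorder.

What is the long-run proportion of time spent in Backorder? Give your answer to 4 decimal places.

0.2817

Let the stationary distribution be π with π = πP and π_1 + π_2 + π_3 = 1.
π_1 = 0.4·π_1 + 0.4·π_2 + 0.12·π_3
π_2 = 0.24·π_1 + 0.2·π_2 + 0.4·π_3
Solving with the normalization constraint gives π = (0.2817, 0.2958, 0.4225).
So the stationary probability of Backorder is 0.2817.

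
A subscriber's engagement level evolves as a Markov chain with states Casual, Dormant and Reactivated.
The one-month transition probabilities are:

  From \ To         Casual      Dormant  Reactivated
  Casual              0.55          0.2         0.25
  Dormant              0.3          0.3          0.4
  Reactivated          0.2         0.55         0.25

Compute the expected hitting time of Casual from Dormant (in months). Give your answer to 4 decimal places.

3.7705

Let t(s) be the expected number of months to first reach Casual from state s, with t(Casual) = 0. Conditioning on the first month:
t(Dormant) = 1 + 0.3·t(Dormant) + 0.4·t(Reactivated)
t(Reactivated) = 1 + 0.55·t(Dormant) + 0.25·t(Reactivated)
Solving: t(Dormant) = 3.7705, t(Reactivated) = 4.0984.
Expected months from Dormant to Casual: 3.7705.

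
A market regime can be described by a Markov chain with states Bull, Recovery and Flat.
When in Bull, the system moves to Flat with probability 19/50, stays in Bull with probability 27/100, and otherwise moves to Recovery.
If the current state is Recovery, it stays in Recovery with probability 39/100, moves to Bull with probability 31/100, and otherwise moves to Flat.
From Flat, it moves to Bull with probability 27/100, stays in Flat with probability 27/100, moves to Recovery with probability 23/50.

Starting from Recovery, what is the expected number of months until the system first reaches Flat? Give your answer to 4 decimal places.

Let t(s) be the expected number of months to first reach Flat from state s, with t(Flat) = 0. Conditioning on the first month:
t(Bull) = 1 + 0.27·t(Bull) + 0.35·t(Recovery)
t(Recovery) = 1 + 0.31·t(Bull) + 0.39·t(Recovery)
Solving: t(Bull) = 2.8504, t(Recovery) = 3.0879.
Expected months from Recovery to Flat: 3.0879.

3.0879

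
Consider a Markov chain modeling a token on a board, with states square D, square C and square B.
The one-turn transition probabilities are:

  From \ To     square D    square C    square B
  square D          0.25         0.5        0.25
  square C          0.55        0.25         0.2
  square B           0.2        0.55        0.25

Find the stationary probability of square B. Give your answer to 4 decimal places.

Let the stationary distribution be π with π = πP and π_1 + π_2 + π_3 = 1.
π_1 = 0.25·π_1 + 0.55·π_2 + 0.2·π_3
π_2 = 0.5·π_1 + 0.25·π_2 + 0.55·π_3
Solving with the normalization constraint gives π = (0.3613, 0.4092, 0.2295).
So the stationary probability of square B is 0.2295.

0.2295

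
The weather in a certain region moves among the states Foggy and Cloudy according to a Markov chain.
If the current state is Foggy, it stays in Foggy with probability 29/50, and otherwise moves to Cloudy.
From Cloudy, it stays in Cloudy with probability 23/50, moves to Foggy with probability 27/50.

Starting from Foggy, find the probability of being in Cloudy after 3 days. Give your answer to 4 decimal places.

Propagate the distribution vector 3 days from Foggy.
After 0 days: (1.0000, 0.0000)
After 1 day: (0.5800, 0.4200)
After 2 days: (0.5632, 0.4368)
After 3 days: (0.5625, 0.4375)
P(in Cloudy after 3 days) = 0.4375

0.4375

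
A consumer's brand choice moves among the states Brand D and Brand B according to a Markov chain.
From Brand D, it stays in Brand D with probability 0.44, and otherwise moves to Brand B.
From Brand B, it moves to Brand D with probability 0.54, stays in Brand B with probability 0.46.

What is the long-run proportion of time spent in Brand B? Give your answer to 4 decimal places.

0.5091

Let the stationary distribution be π with π = πP and π_1 + π_2 = 1.
π_1 = 0.44·π_1 + 0.54·π_2
Solving with the normalization constraint gives π = (0.4909, 0.5091).
So the stationary probability of Brand B is 0.5091.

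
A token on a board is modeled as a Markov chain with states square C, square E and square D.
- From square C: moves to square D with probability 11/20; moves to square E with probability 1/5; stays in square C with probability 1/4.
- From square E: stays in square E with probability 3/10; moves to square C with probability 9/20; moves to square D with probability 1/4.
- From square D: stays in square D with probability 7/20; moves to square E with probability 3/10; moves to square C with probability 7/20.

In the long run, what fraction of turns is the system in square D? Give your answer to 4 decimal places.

0.3919

Let the stationary distribution be π with π = πP and π_1 + π_2 + π_3 = 1.
π_1 = 0.25·π_1 + 0.45·π_2 + 0.35·π_3
π_2 = 0.2·π_1 + 0.3·π_2 + 0.3·π_3
Solving with the normalization constraint gives π = (0.3423, 0.2658, 0.3919).
So the stationary probability of square D is 0.3919.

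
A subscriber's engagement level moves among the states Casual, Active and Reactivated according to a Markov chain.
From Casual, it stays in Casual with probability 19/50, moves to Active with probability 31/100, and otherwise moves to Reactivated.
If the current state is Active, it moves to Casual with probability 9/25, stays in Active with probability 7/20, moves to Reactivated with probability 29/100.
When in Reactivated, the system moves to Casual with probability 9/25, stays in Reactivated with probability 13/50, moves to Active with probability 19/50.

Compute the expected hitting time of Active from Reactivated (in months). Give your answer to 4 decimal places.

Let t(s) be the expected number of months to first reach Active from state s, with t(Active) = 0. Conditioning on the first month:
t(Casual) = 1 + 0.38·t(Casual) + 0.31·t(Reactivated)
t(Reactivated) = 1 + 0.36·t(Casual) + 0.26·t(Reactivated)
Solving: t(Casual) = 3.0242, t(Reactivated) = 2.8226.
Expected months from Reactivated to Active: 2.8226.

2.8226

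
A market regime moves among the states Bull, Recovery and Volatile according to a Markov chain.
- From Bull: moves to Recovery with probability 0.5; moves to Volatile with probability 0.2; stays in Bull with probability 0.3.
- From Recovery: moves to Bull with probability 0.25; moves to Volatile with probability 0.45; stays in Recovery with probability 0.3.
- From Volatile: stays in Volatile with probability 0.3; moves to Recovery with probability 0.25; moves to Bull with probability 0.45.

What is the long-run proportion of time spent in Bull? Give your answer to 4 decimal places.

Let the stationary distribution be π with π = πP and π_1 + π_2 + π_3 = 1.
π_1 = 0.3·π_1 + 0.25·π_2 + 0.45·π_3
π_2 = 0.5·π_1 + 0.3·π_2 + 0.25·π_3
Solving with the normalization constraint gives π = (0.3304, 0.3501, 0.3195).
So the stationary probability of Bull is 0.3304.

0.3304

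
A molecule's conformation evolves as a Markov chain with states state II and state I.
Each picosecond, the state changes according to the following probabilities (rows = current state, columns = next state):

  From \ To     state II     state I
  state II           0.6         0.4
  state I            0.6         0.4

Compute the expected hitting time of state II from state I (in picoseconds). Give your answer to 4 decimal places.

Let t(s) be the expected number of picoseconds to first reach state II from state s, with t(state II) = 0. Conditioning on the first picosecond:
t(state I) = 1 + 0.4·t(state I)
Solving: t(state I) = 1.6667.
Expected picoseconds from state I to state II: 1.6667.

1.6667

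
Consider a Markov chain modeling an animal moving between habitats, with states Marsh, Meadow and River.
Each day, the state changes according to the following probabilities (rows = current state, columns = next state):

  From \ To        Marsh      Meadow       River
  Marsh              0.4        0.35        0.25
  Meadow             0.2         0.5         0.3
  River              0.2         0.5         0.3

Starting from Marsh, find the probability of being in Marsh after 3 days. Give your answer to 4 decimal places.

Propagate the distribution vector 3 days from Marsh.
After 0 days: (1.0000, 0.0000, 0.0000)
After 1 day: (0.4000, 0.3500, 0.2500)
After 2 days: (0.2800, 0.4400, 0.2800)
After 3 days: (0.2560, 0.4580, 0.2860)
P(in Marsh after 3 days) = 0.2560

0.2560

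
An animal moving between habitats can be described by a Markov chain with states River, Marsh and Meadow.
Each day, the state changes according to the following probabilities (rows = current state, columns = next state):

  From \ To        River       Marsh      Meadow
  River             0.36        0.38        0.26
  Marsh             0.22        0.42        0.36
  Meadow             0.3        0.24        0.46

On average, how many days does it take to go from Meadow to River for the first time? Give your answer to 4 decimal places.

Let t(s) be the expected number of days to first reach River from state s, with t(River) = 0. Conditioning on the first day:
t(Marsh) = 1 + 0.42·t(Marsh) + 0.36·t(Meadow)
t(Meadow) = 1 + 0.24·t(Marsh) + 0.46·t(Meadow)
Solving: t(Marsh) = 3.9683, t(Meadow) = 3.6155.
Expected days from Meadow to River: 3.6155.

3.6155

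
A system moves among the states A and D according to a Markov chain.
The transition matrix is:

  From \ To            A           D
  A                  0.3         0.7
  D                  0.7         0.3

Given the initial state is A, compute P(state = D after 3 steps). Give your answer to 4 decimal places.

0.5320

Propagate the distribution vector 3 steps from A.
After 0 steps: (1.0000, 0.0000)
After 1 step: (0.3000, 0.7000)
After 2 steps: (0.5800, 0.4200)
After 3 steps: (0.4680, 0.5320)
P(in D after 3 steps) = 0.5320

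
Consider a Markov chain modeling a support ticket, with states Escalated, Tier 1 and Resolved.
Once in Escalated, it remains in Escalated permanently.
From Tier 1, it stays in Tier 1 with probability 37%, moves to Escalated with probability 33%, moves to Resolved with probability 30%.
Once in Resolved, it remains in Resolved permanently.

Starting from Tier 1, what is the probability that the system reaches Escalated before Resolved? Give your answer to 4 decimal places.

0.5238

Let h(s) be the probability of absorption at Escalated starting from transient state s. Then h(Escalated) = 1 and h(Resolved) = 0. By first-step analysis:
h(Tier 1) = 0.33·1 + 0.37·h(Tier 1) + 0.3·0
Solving: h(Tier 1) = 0.5238.
Starting from Tier 1, the probability is 0.5238.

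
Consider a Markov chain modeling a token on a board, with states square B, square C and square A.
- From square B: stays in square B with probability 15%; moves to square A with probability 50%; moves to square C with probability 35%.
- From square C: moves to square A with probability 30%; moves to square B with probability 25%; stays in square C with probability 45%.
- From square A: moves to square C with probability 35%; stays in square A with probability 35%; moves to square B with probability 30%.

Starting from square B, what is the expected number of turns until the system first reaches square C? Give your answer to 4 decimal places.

Let t(s) be the expected number of turns to first reach square C from state s, with t(square C) = 0. Conditioning on the first turn:
t(square B) = 1 + 0.15·t(square B) + 0.5·t(square A)
t(square A) = 1 + 0.3·t(square B) + 0.35·t(square A)
Solving: t(square B) = 2.8571, t(square A) = 2.8571.
Expected turns from square B to square C: 2.8571.

2.8571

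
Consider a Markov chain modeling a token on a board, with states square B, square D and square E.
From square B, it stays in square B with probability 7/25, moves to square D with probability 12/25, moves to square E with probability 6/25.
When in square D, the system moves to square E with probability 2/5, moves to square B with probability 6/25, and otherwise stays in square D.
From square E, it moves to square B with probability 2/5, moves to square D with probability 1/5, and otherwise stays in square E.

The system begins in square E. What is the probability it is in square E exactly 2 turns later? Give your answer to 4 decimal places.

0.3360

Sum over the intermediate state after 1 turn:
P = P(square E→square B)·P(square B→square E) + P(square E→square D)·P(square D→square E) + P(square E→square E)·P(square E→square E)
  = 0.4×0.24 + 0.2×0.4 + 0.4×0.4
  = 0.0960 + 0.0800 + 0.1600 = 0.3360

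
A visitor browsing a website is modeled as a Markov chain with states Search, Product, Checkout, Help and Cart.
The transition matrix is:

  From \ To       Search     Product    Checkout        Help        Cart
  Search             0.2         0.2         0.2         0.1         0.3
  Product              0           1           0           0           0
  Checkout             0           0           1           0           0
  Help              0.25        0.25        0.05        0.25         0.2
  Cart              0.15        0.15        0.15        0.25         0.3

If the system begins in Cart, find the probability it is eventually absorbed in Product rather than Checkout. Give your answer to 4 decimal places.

Let h(s) be the probability of absorption at Product starting from transient state s. Then h(Product) = 1 and h(Checkout) = 0. By first-step analysis:
h(Search) = 0.2·h(Search) + 0.2·1 + 0.2·0 + 0.1·h(Help) + 0.3·h(Cart)
h(Help) = 0.25·h(Search) + 0.25·1 + 0.05·0 + 0.25·h(Help) + 0.2·h(Cart)
h(Cart) = 0.15·h(Search) + 0.15·1 + 0.15·0 + 0.25·h(Help) + 0.3·h(Cart)
Solving: h(Search) = 0.5472, h(Help) = 0.6678, h(Cart) = 0.5700.
Starting from Cart, the probability is 0.5700.

0.5700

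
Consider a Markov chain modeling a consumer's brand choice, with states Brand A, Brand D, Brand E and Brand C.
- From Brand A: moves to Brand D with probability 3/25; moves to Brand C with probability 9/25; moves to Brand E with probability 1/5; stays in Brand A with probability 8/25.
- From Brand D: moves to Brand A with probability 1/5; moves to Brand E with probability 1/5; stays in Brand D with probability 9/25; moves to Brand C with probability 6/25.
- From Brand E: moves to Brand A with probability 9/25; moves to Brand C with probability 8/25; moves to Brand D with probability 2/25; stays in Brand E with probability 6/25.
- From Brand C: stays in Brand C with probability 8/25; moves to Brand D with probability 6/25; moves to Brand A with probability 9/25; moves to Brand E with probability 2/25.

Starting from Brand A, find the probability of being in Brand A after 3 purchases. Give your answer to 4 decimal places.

Propagate the distribution vector 3 purchases from Brand A.
After 0 purchases: (1.0000, 0.0000, 0.0000, 0.0000)
After 1 purchase: (0.3200, 0.1200, 0.2000, 0.3600)
After 2 purchases: (0.3280, 0.1840, 0.1648, 0.3232)
After 3 purchases: (0.3174, 0.1964, 0.1678, 0.3184)
P(in Brand A after 3 purchases) = 0.3174

0.3174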